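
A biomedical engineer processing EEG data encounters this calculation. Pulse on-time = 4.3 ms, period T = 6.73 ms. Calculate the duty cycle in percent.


Duty cycle as a percentage:
DC = (t_on / T) * 100
   = (4.3 / 6.73) * 100
   = 0.63893 * 100
   = 63.89 %

63.89 %


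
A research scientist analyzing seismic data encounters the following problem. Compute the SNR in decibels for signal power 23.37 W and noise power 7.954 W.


SNR in decibels:
SNR = 10 * log10(Ps / Pn)
    = 10 * log10(23.37 / 7.954)
    = 10 * log10(2.9381)
    = 10 * 0.4681
    = 4.68 dB

4.68 dB


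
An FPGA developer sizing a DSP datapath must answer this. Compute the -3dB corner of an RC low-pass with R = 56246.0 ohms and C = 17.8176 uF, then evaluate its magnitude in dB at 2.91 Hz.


Step 1 — cutoff frequency:
fc = 1 / (2*pi*R*C)
C = 17.8176 uF = 1.78176e-05 F
fc = 1 / (2*pi*56246.0*1.78176e-05)
   = 0.158811 Hz

Step 2 — magnitude at f = 2.91 Hz:
|H(f)| = 1 / sqrt(1 + (f/fc)^2)
f/fc = 2.91 / 0.158811 = 18.323668
|H| = 1 / sqrt(1 + 335.756809) = 0.0544931
|H|_dB = 20*log10(0.0544931) = -25.27 dB

fc = 0.158811 Hz; |H(2.91 Hz)| = -25.27 dB


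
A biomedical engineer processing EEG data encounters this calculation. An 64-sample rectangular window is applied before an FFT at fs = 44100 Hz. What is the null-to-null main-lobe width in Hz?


Main lobe width for a rectangular window:
Width = 2 * fs / N
      = 2 * 44100 / 64
      = 88200 / 64
      = 1378.125 Hz

1378.125 Hz


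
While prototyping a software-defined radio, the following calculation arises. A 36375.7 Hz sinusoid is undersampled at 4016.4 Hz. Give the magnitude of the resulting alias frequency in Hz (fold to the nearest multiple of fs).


Compute the nearest integer multiple of fs to the signal:
n = round(36375.7 / 4016.4) = 9
f_alias = |36375.7 - 9 * 4016.4|
        = |36375.7 - 36147.6|
        = 228.1 Hz

228.1


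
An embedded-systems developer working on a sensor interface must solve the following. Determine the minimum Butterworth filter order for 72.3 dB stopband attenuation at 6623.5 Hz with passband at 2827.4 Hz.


Butterworth filter order formula:
n = log10(10^(A/10) - 1) / (2 * log10(f_stop/f_pass))
10^(72.3/10) - 1 = 16982435.5246
f_stop/f_pass = 6623.5 / 2827.4 = 2.3426
n = 9.7782 -> ceil = 10

10


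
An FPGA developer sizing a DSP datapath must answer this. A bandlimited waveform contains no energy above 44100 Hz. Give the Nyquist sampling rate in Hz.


The Nyquist rate is twice the maximum frequency component.
fs_min = 2 * fmax
      = 2 * 44100
      = 88200 Hz

88200


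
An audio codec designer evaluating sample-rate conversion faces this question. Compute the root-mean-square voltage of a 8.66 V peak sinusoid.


RMS voltage for a sinusoidal waveform:
V_rms = V_peak / sqrt(2)
      = 8.66 / 1.414214
      = 6.124 V

6.124 V


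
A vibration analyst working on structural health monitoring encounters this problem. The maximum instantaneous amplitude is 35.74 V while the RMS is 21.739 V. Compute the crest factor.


Crest factor is the ratio of peak to RMS:
CF = V_peak / V_rms
   = 35.74 / 21.739
   = 1.644

1.644


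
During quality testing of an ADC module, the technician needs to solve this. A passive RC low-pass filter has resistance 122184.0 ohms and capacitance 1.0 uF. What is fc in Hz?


Cutoff frequency of a first-order RC filter:
fc = 1 / (2 * pi * R * C)
C = 1.0 uF = 1e-06 F
fc = 1 / (2 * pi * 122184.0 * 1e-06)
   = 1 / 0.76770471357243
   = 1.302584 Hz

1.302584 Hz


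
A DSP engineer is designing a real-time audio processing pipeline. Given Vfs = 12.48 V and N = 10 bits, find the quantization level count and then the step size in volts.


Step 1 — number of quantization levels:
L = 2^N = 2^10 = 1024

Step 2 — LSB step size:
delta = Vfs / L
      = 12.48 / 1024
      = 0.0121875 V

Levels = 1024; step size = 0.0121875 V


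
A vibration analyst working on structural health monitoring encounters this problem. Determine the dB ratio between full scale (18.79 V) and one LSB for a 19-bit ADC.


Dynamic range from full-scale to LSB:
V_min = V_max / 2^bits = 18.79 / 2^19
DR = 20 * log10(V_max / V_min)
   = 20 * log10(2^19)
   = 20 * 19 * log10(2)
   = 114.39 dB

114.39 dB


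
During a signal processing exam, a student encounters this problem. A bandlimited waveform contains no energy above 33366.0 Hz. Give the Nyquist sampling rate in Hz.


The Nyquist rate is twice the maximum frequency component.
fs_min = 2 * fmax
      = 2 * 33366.0
      = 66732.0 Hz

66732.0


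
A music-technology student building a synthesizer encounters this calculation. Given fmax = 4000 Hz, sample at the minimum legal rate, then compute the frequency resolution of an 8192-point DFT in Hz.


Step 1 — Nyquist sampling rate:
fs = 2 * fmax = 2 * 4000 = 8000 Hz

Step 2 — DFT bin spacing:
df = fs / N = 8000 / 8192 = 0.9766 Hz

0.9766 Hz


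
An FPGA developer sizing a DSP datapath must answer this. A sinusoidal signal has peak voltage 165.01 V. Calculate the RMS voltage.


RMS voltage for a sinusoidal waveform:
V_rms = V_peak / sqrt(2)
      = 165.01 / 1.414214
      = 116.68 V

116.68 V


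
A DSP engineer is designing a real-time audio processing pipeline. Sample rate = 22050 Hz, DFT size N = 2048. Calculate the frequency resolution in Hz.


DFT frequency resolution:
df = fs / N
   = 22050 / 2048
   = 10.7666 Hz

10.7666 Hz


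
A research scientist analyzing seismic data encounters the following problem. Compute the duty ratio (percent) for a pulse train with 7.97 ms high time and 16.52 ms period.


Duty cycle as a percentage:
DC = (t_on / T) * 100
   = (7.97 / 16.52) * 100
   = 0.482446 * 100
   = 48.24 %

48.24 %


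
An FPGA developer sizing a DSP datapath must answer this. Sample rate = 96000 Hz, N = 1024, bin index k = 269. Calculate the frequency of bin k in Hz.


Frequency of DFT bin k:
f_k = k * fs / N
    = 269 * 96000 / 1024
    = 25824000 / 1024
    = 25218.75 Hz

25218.75 Hz


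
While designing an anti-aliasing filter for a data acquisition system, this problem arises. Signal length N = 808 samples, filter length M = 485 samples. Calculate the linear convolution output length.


Linear convolution output length:
L = N + M - 1
  = 808 + 485 - 1
  = 1292 samples

1292


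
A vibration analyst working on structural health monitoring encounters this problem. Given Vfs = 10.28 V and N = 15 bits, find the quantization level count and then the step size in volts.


Step 1 — number of quantization levels:
L = 2^N = 2^15 = 32768

Step 2 — LSB step size:
delta = Vfs / L
      = 10.28 / 32768
      = 0.00031372 V

Levels = 32768; step size = 0.00031372 V


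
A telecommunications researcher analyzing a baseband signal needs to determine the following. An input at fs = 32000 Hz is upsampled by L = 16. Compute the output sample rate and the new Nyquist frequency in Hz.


Step 1 — output sample rate after interpolation by L:
fs_out = L * fs_in = 16 * 32000 = 512000 Hz

Step 2 — Nyquist frequency of the output stream:
f_Nyq = fs_out / 2 = 512000 / 2 = 256000.0 Hz

fs_out = 512000 Hz; f_Nyquist = 256000.0 Hz


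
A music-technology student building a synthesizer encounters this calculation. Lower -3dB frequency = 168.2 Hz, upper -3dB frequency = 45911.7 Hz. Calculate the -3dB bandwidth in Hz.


Bandwidth is the difference of -3dB frequencies:
BW = f_high - f_low
   = 45911.7 - 168.2
   = 45743.5 Hz

45743.5 Hz


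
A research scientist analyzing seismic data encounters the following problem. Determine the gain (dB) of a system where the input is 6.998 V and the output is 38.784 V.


Voltage gain in dB:
G = 20 * log10(Vout / Vin)
  = 20 * log10(38.784 / 6.998)
  = 20 * log10(5.542155)
  = 20 * 0.743679
  = 14.87 dB

14.87 dB


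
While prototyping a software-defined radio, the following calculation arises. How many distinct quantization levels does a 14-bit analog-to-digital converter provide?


Number of quantization levels = 2^N
= 2^14
= 16384

16384


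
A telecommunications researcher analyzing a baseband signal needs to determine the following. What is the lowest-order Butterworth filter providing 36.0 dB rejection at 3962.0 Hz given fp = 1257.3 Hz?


Butterworth filter order formula:
n = log10(10^(A/10) - 1) / (2 * log10(f_stop/f_pass))
10^(36.0/10) - 1 = 3980.0717
f_stop/f_pass = 3962.0 / 1257.3 = 3.1512
n = 3.6109 -> ceil = 4

4


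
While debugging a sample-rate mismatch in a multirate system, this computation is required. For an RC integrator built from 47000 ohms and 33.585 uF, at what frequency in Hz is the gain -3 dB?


Cutoff frequency of a first-order RC filter:
fc = 1 / (2 * pi * R * C)
C = 33.585 uF = 3.3585e-05 F
fc = 1 / (2 * pi * 47000 * 3.3585e-05)
   = 1 / 9.9179765914564
   = 0.100827 Hz

0.100827 Hz


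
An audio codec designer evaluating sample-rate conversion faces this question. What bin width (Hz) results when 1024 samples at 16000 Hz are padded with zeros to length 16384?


Frequency resolution after zero-padding:
N_padded = 1024 * 16 = 16384
df = fs / N_padded
   = 16000 / 16384
   = 0.9766 Hz

0.9766 Hz


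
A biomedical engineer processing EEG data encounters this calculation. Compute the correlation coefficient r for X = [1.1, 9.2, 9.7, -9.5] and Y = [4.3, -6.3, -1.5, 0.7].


Pearson correlation coefficient (population):
r = cov(X,Y) / (std(X) * std(Y))
Mean X = 2.625, Mean Y = -0.7
Cov(X,Y) = -16.77
Std(X) = 7.788252, Std(Y) = 3.839271
r = -0.5608

-0.5608


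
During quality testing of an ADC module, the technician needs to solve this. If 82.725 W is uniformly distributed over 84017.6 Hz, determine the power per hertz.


Power spectral density:
PSD = P / BW
    = 82.725 / 84017.6
    = 0.00098462 W/Hz

0.00098462 W/Hz


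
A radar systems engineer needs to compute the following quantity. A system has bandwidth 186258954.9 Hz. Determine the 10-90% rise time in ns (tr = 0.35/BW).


Rise time from bandwidth relationship:
tr = 0.35 / BW
   = 0.35 / 186258954.9
   = 1.879104284e-09 s
   = 1.8791 ns

1.8791 ns


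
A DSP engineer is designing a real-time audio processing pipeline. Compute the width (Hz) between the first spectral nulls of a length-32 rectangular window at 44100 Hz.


Main lobe width for a rectangular window:
Width = 2 * fs / N
      = 2 * 44100 / 32
      = 88200 / 32
      = 2756.25 Hz

2756.25 Hz


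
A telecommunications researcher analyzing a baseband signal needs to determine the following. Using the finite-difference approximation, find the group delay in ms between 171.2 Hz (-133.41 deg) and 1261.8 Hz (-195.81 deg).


Group delay from phase difference:
tau = -d(phi)/d(omega)
d(phi) = -62.4 deg = -1.089085 rad
d(omega) = 2*pi*(1261.8 - 171.2) = 6852.4419 rad/s
tau = -(-1.089085) / 6852.4419
    = 0.1589 ms

0.1589 ms


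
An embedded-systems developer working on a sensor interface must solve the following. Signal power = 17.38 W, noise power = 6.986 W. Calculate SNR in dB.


SNR in decibels:
SNR = 10 * log10(Ps / Pn)
    = 10 * log10(17.38 / 6.986)
    = 10 * log10(2.4878)
    = 10 * 0.3958
    = 3.96 dB

3.96 dB


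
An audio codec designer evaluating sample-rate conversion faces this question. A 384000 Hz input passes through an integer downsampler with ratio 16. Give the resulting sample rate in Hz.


Decimation reduces the sample rate:
fs_out = fs_in / M
       = 384000 / 16
       = 24000.0 Hz

24000.0 Hz


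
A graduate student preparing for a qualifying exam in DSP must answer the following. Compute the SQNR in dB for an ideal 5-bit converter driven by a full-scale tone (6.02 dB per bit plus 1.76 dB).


Theoretical SNR for a full-scale sinusoid:
SNR = 6.02 * N + 1.76
    = 6.02 * 5 + 1.76
    = 30.1 + 1.76
    = 31.86 dB

31.86 dB


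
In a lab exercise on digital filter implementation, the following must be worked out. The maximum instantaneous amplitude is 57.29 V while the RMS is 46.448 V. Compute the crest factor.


Crest factor is the ratio of peak to RMS:
CF = V_peak / V_rms
   = 57.29 / 46.448
   = 1.2334

1.2334


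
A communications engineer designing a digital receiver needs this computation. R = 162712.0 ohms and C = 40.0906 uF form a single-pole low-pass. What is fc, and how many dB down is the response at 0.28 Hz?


Step 1 — cutoff frequency:
fc = 1 / (2*pi*R*C)
C = 40.0906 uF = 4.00906e-05 F
fc = 1 / (2*pi*162712.0*4.00906e-05)
   = 0.0243982 Hz

Step 2 — magnitude at f = 0.28 Hz:
|H(f)| = 1 / sqrt(1 + (f/fc)^2)
f/fc = 0.28 / 0.0243982 = 11.476256
|H| = 1 / sqrt(1 + 131.704452) = 0.0868075
|H|_dB = 20*log10(0.0868075) = -21.23 dB

fc = 0.0243982 Hz; |H(0.28 Hz)| = -21.23 dB


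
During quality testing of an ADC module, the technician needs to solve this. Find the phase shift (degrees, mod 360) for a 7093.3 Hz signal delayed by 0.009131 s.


Phase shift from frequency and time delay:
phi = 360 * f * t_delay
    = 360 * 7093.3 * 0.009131
    = 23316.81 degrees
    mod 360 = 276.81 degrees

276.81 degrees


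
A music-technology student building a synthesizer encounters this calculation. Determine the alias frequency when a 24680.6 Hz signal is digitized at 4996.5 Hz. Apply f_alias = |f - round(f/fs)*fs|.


Compute the nearest integer multiple of fs to the signal:
n = round(24680.6 / 4996.5) = 5
f_alias = |24680.6 - 5 * 4996.5|
        = |24680.6 - 24982.5|
        = 301.9 Hz

301.9


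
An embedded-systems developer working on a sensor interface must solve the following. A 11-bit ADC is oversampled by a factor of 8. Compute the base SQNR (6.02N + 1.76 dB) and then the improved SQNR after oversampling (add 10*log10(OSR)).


Step 1 — baseline SQNR at Nyquist:
SQNR_base = 6.02*N + 1.76
          = 6.02*11 + 1.76
          = 67.98 dB

Step 2 — oversampling processing gain:
G = 10*log10(OSR) = 10*log10(8) = 9.03 dB

Step 3 — total:
SQNR_total = 67.98 + 9.03 = 77.01 dB

Base SQNR = 67.98 dB; oversampled SQNR = 77.01 dB


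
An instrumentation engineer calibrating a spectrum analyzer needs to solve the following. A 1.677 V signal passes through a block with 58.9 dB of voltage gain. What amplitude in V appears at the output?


Output voltage from dB gain:
V_out = V_in * 10^(gain_dB / 20)
      = 1.677 * 10^(58.9 / 20)
      = 1.677 * 881.048873
      = 1477.519 V

1477.519 V


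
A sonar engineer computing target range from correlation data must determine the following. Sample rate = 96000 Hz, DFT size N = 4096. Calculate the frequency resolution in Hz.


DFT frequency resolution:
df = fs / N
   = 96000 / 4096
   = 23.4375 Hz

23.4375 Hz


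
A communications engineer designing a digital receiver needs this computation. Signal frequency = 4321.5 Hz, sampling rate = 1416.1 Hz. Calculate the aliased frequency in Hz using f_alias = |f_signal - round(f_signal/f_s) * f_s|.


Compute the nearest integer multiple of fs to the signal:
n = round(4321.5 / 1416.1) = 3
f_alias = |4321.5 - 3 * 1416.1|
        = |4321.5 - 4248.3|
        = 73.2 Hz

73.2


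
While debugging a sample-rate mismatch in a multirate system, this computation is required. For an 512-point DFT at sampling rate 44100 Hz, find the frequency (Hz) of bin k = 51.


Frequency of DFT bin k:
f_k = k * fs / N
    = 51 * 44100 / 512
    = 2249100 / 512
    = 4392.773 Hz

4392.773 Hz


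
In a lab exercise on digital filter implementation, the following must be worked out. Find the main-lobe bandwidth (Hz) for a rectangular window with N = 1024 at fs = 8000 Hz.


Main lobe width for a rectangular window:
Width = 2 * fs / N
      = 2 * 8000 / 1024
      = 16000 / 1024
      = 15.625 Hz

15.625 Hz


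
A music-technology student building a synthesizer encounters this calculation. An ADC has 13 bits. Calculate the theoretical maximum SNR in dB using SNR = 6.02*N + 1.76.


Theoretical SNR for a full-scale sinusoid:
SNR = 6.02 * N + 1.76
    = 6.02 * 13 + 1.76
    = 78.26 + 1.76
    = 80.02 dB

80.02 dB


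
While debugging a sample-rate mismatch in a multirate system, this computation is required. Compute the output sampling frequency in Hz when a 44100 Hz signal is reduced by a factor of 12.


Decimation reduces the sample rate:
fs_out = fs_in / M
       = 44100 / 12
       = 3675.0 Hz

3675.0 Hz


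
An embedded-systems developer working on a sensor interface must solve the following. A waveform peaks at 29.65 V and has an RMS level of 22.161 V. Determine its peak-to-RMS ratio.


Crest factor is the ratio of peak to RMS:
CF = V_peak / V_rms
   = 29.65 / 22.161
   = 1.3379

1.3379


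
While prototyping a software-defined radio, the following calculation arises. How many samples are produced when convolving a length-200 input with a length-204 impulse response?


Linear convolution output length:
L = N + M - 1
  = 200 + 204 - 1
  = 403 samples

403


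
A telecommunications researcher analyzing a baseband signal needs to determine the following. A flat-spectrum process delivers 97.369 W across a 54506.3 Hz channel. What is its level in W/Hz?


Power spectral density:
PSD = P / BW
    = 97.369 / 54506.3
    = 0.00178638 W/Hz

0.00178638 W/Hz


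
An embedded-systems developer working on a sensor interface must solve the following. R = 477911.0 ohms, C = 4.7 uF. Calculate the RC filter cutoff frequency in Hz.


Cutoff frequency of a first-order RC filter:
fc = 1 / (2 * pi * R * C)
C = 4.7 uF = 4.7e-06 F
fc = 1 / (2 * pi * 477911.0 * 4.7e-06)
   = 1 / 14.113175854696
   = 0.070856 Hz

0.070856 Hz


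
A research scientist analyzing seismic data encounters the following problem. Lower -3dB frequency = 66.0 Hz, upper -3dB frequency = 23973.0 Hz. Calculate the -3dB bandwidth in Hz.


Bandwidth is the difference of -3dB frequencies:
BW = f_high - f_low
   = 23973.0 - 66.0
   = 23907.0 Hz

23907.0 Hz


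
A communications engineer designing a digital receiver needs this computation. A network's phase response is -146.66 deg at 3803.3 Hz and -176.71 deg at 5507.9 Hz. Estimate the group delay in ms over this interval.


Group delay from phase difference:
tau = -d(phi)/d(omega)
d(phi) = -30.05 deg = -0.524471 rad
d(omega) = 2*pi*(5507.9 - 3803.3) = 10710.3177 rad/s
tau = -(-0.524471) / 10710.3177
    = 0.049 ms

0.049 ms


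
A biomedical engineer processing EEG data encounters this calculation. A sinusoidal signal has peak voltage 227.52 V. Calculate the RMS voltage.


RMS voltage for a sinusoidal waveform:
V_rms = V_peak / sqrt(2)
      = 227.52 / 1.414214
      = 160.881 V

160.881 V


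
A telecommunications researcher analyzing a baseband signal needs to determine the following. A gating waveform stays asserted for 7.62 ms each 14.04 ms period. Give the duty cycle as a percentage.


Duty cycle as a percentage:
DC = (t_on / T) * 100
   = (7.62 / 14.04) * 100
   = 0.542735 * 100
   = 54.27 %

54.27 %


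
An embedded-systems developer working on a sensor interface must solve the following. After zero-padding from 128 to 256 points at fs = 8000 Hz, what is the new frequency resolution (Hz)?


Frequency resolution after zero-padding:
N_padded = 128 * 2 = 256
df = fs / N_padded
   = 8000 / 256
   = 31.25 Hz

31.25 Hz


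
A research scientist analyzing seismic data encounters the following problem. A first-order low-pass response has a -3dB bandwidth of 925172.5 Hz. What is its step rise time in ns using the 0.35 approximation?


Rise time from bandwidth relationship:
tr = 0.35 / BW
   = 0.35 / 925172.5
   = 3.783078291e-07 s
   = 378.3078 ns

378.3078 ns


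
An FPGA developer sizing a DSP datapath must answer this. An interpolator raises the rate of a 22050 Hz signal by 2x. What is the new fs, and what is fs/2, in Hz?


Step 1 — output sample rate after interpolation by L:
fs_out = L * fs_in = 2 * 22050 = 44100 Hz

Step 2 — Nyquist frequency of the output stream:
f_Nyq = fs_out / 2 = 44100 / 2 = 22050.0 Hz

fs_out = 44100 Hz; f_Nyquist = 22050.0 Hz


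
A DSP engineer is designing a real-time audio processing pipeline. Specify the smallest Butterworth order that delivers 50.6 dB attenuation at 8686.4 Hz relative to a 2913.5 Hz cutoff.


Butterworth filter order formula:
n = log10(10^(A/10) - 1) / (2 * log10(f_stop/f_pass))
10^(50.6/10) - 1 = 114814.3621
f_stop/f_pass = 8686.4 / 2913.5 = 2.9814
n = 5.3328 -> ceil = 6

6


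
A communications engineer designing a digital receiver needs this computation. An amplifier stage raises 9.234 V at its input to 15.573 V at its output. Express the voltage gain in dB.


Voltage gain in dB:
G = 20 * log10(Vout / Vin)
  = 20 * log10(15.573 / 9.234)
  = 20 * log10(1.686485)
  = 20 * 0.226982
  = 4.54 dB

4.54 dB


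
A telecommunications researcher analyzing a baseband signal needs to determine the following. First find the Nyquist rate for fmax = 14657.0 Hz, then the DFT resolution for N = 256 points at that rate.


Step 1 — Nyquist sampling rate:
fs = 2 * fmax = 2 * 14657.0 = 29314.0 Hz

Step 2 — DFT bin spacing:
df = fs / N = 29314.0 / 256 = 114.5078 Hz

114.5078 Hz


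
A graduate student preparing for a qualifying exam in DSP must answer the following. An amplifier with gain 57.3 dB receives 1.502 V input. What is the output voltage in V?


Output voltage from dB gain:
V_out = V_in * 10^(gain_dB / 20)
      = 1.502 * 10^(57.3 / 20)
      = 1.502 * 732.824533
      = 1100.7024 V

1100.7024 V


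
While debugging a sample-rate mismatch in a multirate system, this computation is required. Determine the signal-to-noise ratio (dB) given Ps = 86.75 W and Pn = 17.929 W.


SNR in decibels:
SNR = 10 * log10(Ps / Pn)
    = 10 * log10(86.75 / 17.929)
    = 10 * log10(4.8385)
    = 10 * 0.6847
    = 6.85 dB

6.85 dB


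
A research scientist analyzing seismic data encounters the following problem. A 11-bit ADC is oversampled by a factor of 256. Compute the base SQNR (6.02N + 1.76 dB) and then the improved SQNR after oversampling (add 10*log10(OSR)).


Step 1 — baseline SQNR at Nyquist:
SQNR_base = 6.02*N + 1.76
          = 6.02*11 + 1.76
          = 67.98 dB

Step 2 — oversampling processing gain:
G = 10*log10(OSR) = 10*log10(256) = 24.08 dB

Step 3 — total:
SQNR_total = 67.98 + 24.08 = 92.06 dB

Base SQNR = 67.98 dB; oversampled SQNR = 92.06 dB


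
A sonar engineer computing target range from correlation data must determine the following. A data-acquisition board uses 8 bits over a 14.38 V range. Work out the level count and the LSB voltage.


Step 1 — number of quantization levels:
L = 2^N = 2^8 = 256

Step 2 — LSB step size:
delta = Vfs / L
      = 14.38 / 256
      = 0.05617188 V

Levels = 256; step size = 0.05617188 V


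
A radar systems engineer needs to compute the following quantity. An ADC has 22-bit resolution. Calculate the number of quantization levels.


Number of quantization levels = 2^N
= 2^22
= 4194304

4194304


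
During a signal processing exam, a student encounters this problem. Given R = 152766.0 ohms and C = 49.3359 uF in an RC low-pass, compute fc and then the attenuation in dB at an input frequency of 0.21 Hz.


Step 1 — cutoff frequency:
fc = 1 / (2*pi*R*C)
C = 49.3359 uF = 4.93359e-05 F
fc = 1 / (2*pi*152766.0*4.93359e-05)
   = 0.0211169 Hz

Step 2 — magnitude at f = 0.21 Hz:
|H(f)| = 1 / sqrt(1 + (f/fc)^2)
f/fc = 0.21 / 0.0211169 = 9.944641
|H| = 1 / sqrt(1 + 98.895885) = 0.1000521
|H|_dB = 20*log10(0.1000521) = -20.0 dB

fc = 0.0211169 Hz; |H(0.21 Hz)| = -20.0 dB


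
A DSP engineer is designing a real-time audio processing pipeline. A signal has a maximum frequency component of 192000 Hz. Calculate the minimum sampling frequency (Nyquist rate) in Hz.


The Nyquist rate is twice the maximum frequency component.
fs_min = 2 * fmax
      = 2 * 192000
      = 384000 Hz

384000


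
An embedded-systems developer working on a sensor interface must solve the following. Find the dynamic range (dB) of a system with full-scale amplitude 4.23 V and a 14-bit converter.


Dynamic range from full-scale to LSB:
V_min = V_max / 2^bits = 4.23 / 2^14
DR = 20 * log10(V_max / V_min)
   = 20 * log10(2^14)
   = 20 * 14 * log10(2)
   = 84.29 dB

84.29 dB


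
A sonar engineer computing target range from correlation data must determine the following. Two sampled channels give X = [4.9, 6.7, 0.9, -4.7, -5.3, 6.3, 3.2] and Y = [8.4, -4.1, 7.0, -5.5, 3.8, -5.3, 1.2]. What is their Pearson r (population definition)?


Pearson correlation coefficient (population):
r = cov(X,Y) / (std(X) * std(Y))
Mean X = 1.7143, Mean Y = 0.7857
Cov(X,Y) = -1.896939
Std(X) = 4.617491, Std(Y) = 5.428346
r = -0.0757

-0.0757


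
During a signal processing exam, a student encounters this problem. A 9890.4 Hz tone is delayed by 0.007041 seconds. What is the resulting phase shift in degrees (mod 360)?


Phase shift from frequency and time delay:
phi = 360 * f * t_delay
    = 360 * 9890.4 * 0.007041
    = 25069.79 degrees
    mod 360 = 229.79 degrees

229.79 degrees


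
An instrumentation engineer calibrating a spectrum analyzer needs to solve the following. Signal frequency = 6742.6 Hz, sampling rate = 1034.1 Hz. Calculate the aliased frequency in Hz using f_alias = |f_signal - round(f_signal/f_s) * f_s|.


Compute the nearest integer multiple of fs to the signal:
n = round(6742.6 / 1034.1) = 7
f_alias = |6742.6 - 7 * 1034.1|
        = |6742.6 - 7238.7|
        = 496.1 Hz

496.1


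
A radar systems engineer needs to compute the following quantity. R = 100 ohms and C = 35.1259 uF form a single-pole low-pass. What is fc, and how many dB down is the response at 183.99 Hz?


Step 1 — cutoff frequency:
fc = 1 / (2*pi*R*C)
C = 35.1259 uF = 3.51259e-05 F
fc = 1 / (2*pi*100*3.51259e-05)
   = 45.3099 Hz

Step 2 — magnitude at f = 183.99 Hz:
|H(f)| = 1 / sqrt(1 + (f/fc)^2)
f/fc = 183.99 / 45.3099 = 4.060702
|H| = 1 / sqrt(1 + 16.489301) = 0.2391188
|H|_dB = 20*log10(0.2391188) = -12.43 dB

fc = 45.3099 Hz; |H(183.99 Hz)| = -12.43 dB


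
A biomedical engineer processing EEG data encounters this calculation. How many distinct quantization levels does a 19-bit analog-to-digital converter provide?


Number of quantization levels = 2^N
= 2^19
= 524288

524288


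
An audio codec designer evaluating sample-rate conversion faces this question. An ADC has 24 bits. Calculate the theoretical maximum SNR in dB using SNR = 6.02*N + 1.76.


Theoretical SNR for a full-scale sinusoid:
SNR = 6.02 * N + 1.76
    = 6.02 * 24 + 1.76
    = 144.48 + 1.76
    = 146.24 dB

146.24 dB


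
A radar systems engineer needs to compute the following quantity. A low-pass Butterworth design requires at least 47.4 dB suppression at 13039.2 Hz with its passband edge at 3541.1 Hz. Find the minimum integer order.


Butterworth filter order formula:
n = log10(10^(A/10) - 1) / (2 * log10(f_stop/f_pass))
10^(47.4/10) - 1 = 54953.0874
f_stop/f_pass = 13039.2 / 3541.1 = 3.6822
n = 4.1864 -> ceil = 5

5


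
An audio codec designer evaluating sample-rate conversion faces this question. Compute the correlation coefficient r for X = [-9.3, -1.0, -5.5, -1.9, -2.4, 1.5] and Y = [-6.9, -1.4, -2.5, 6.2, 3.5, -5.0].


Pearson correlation coefficient (population):
r = cov(X,Y) / (std(X) * std(Y))
Mean X = -3.1, Mean Y = -1.0167
Cov(X,Y) = 5.455
Std(X) = 3.456877, Std(Y) = 4.569981
r = 0.3453

0.3453


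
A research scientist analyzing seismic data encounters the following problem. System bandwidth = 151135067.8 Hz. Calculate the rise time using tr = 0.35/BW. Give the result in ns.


Rise time from bandwidth relationship:
tr = 0.35 / BW
   = 0.35 / 151135067.8
   = 2.315809329e-09 s
   = 2.3158 ns

2.3158 ns


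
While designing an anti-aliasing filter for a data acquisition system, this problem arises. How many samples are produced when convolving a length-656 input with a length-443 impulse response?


Linear convolution output length:
L = N + M - 1
  = 656 + 443 - 1
  = 1098 samples

1098


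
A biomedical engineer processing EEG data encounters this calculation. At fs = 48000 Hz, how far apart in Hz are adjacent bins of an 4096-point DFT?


DFT frequency resolution:
df = fs / N
   = 48000 / 4096
   = 11.7188 Hz

11.7188 Hz


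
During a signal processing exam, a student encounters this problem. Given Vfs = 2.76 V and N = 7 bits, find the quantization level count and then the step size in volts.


Step 1 — number of quantization levels:
L = 2^N = 2^7 = 128

Step 2 — LSB step size:
delta = Vfs / L
      = 2.76 / 128
      = 0.0215625 V

Levels = 128; step size = 0.0215625 V


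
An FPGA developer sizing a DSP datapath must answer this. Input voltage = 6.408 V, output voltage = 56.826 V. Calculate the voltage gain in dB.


Voltage gain in dB:
G = 20 * log10(Vout / Vin)
  = 20 * log10(56.826 / 6.408)
  = 20 * log10(8.867978)
  = 20 * 0.947825
  = 18.96 dB

18.96 dB


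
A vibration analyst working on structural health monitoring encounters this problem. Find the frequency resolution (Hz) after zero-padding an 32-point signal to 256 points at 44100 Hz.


Frequency resolution after zero-padding:
N_padded = 32 * 8 = 256
df = fs / N_padded
   = 44100 / 256
   = 172.2656 Hz

172.2656 Hz


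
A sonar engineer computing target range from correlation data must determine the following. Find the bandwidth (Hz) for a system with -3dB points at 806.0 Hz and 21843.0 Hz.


Bandwidth is the difference of -3dB frequencies:
BW = f_high - f_low
   = 21843.0 - 806.0
   = 21037.0 Hz

21037.0 Hz


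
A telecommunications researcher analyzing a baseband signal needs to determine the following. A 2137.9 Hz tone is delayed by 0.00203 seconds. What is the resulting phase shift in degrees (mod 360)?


Phase shift from frequency and time delay:
phi = 360 * f * t_delay
    = 360 * 2137.9 * 0.00203
    = 1562.38 degrees
    mod 360 = 122.38 degrees

122.38 degrees


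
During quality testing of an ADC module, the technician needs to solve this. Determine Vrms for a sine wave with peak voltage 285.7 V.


RMS voltage for a sinusoidal waveform:
V_rms = V_peak / sqrt(2)
      = 285.7 / 1.414214
      = 202.02 V

202.02 V


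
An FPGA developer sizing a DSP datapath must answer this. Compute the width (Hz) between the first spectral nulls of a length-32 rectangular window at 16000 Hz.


Main lobe width for a rectangular window:
Width = 2 * fs / N
      = 2 * 16000 / 32
      = 32000 / 32
      = 1000.0 Hz

1000.0 Hz


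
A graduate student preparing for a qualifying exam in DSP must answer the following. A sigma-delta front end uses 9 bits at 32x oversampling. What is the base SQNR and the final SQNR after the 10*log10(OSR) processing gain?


Step 1 — baseline SQNR at Nyquist:
SQNR_base = 6.02*N + 1.76
          = 6.02*9 + 1.76
          = 55.94 dB

Step 2 — oversampling processing gain:
G = 10*log10(OSR) = 10*log10(32) = 15.05 dB

Step 3 — total:
SQNR_total = 55.94 + 15.05 = 70.99 dB

Base SQNR = 55.94 dB; oversampled SQNR = 70.99 dB


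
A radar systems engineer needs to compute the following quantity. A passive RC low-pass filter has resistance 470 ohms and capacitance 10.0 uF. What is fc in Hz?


Cutoff frequency of a first-order RC filter:
fc = 1 / (2 * pi * R * C)
C = 10.0 uF = 1e-05 F
fc = 1 / (2 * pi * 470 * 1e-05)
   = 1 / 0.029530970943744
   = 33.862754 Hz

33.862754 Hz


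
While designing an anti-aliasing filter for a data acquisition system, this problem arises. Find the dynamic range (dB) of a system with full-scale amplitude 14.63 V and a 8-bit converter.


Dynamic range from full-scale to LSB:
V_min = V_max / 2^bits = 14.63 / 2^8
DR = 20 * log10(V_max / V_min)
   = 20 * log10(2^8)
   = 20 * 8 * log10(2)
   = 48.16 dB

48.16 dB


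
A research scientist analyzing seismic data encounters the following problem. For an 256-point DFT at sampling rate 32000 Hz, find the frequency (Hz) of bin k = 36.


Frequency of DFT bin k:
f_k = k * fs / N
    = 36 * 32000 / 256
    = 1152000 / 256
    = 4500.0 Hz

4500.0 Hz


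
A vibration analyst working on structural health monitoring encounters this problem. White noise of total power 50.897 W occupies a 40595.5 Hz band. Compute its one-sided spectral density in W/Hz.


Power spectral density:
PSD = P / BW
    = 50.897 / 40595.5
    = 0.00125376 W/Hz

0.00125376 W/Hz


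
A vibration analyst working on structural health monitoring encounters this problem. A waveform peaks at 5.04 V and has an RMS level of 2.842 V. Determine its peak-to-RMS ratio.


Crest factor is the ratio of peak to RMS:
CF = V_peak / V_rms
   = 5.04 / 2.842
   = 1.7734

1.7734


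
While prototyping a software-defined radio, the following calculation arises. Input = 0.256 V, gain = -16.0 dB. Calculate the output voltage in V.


Output voltage from dB gain:
V_out = V_in * 10^(gain_dB / 20)
      = 0.256 * 10^(-16.0 / 20)
      = 0.256 * 0.158489
      = 0.0406 V

0.0406 V


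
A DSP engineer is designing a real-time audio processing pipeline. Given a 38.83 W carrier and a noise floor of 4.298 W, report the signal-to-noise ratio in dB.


SNR in decibels:
SNR = 10 * log10(Ps / Pn)
    = 10 * log10(38.83 / 4.298)
    = 10 * log10(9.0344)
    = 10 * 0.9559
    = 9.56 dB

9.56 dB


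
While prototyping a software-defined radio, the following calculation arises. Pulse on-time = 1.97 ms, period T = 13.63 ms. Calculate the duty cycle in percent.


Duty cycle as a percentage:
DC = (t_on / T) * 100
   = (1.97 / 13.63) * 100
   = 0.144534 * 100
   = 14.45 %

14.45 %


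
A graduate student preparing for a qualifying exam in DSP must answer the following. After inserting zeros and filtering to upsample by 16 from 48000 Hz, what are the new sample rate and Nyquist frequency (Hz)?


Step 1 — output sample rate after interpolation by L:
fs_out = L * fs_in = 16 * 48000 = 768000 Hz

Step 2 — Nyquist frequency of the output stream:
f_Nyq = fs_out / 2 = 768000 / 2 = 384000.0 Hz

fs_out = 768000 Hz; f_Nyquist = 384000.0 Hz


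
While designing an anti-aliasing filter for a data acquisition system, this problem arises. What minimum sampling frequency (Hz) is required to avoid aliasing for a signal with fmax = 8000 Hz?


The Nyquist rate is twice the maximum frequency component.
fs_min = 2 * fmax
      = 2 * 8000
      = 16000 Hz

16000


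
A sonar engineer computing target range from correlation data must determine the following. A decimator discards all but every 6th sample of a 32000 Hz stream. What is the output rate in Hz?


Decimation reduces the sample rate:
fs_out = fs_in / M
       = 32000 / 6
       = 5333.3333 Hz

5333.3333 Hz


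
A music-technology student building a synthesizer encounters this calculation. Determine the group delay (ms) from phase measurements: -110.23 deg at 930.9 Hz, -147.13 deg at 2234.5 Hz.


Group delay from phase difference:
tau = -d(phi)/d(omega)
d(phi) = -36.9 deg = -0.644026 rad
d(omega) = 2*pi*(2234.5 - 930.9) = 8190.7604 rad/s
tau = -(-0.644026) / 8190.7604
    = 0.0786 ms

0.0786 ms


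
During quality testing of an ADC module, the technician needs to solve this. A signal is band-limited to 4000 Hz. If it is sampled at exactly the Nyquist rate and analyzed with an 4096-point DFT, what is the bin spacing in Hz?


Step 1 — Nyquist sampling rate:
fs = 2 * fmax = 2 * 4000 = 8000 Hz

Step 2 — DFT bin spacing:
df = fs / N = 8000 / 4096 = 1.9531 Hz

1.9531 Hz


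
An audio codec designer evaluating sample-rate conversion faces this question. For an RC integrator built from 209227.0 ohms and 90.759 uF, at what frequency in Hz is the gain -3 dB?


Cutoff frequency of a first-order RC filter:
fc = 1 / (2 * pi * R * C)
C = 90.759 uF = 9.0759e-05 F
fc = 1 / (2 * pi * 209227.0 * 9.0759e-05)
   = 1 / 119.31287162118
   = 0.008381 Hz

0.008381 Hz


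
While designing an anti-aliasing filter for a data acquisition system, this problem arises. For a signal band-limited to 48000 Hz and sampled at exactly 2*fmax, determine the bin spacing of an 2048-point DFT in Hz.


Step 1 — Nyquist sampling rate:
fs = 2 * fmax = 2 * 48000 = 96000 Hz

Step 2 — DFT bin spacing:
df = fs / N = 96000 / 2048 = 46.875 Hz

46.875 Hz


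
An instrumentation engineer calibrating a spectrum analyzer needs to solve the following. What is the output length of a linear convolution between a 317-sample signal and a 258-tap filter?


Linear convolution output length:
L = N + M - 1
  = 317 + 258 - 1
  = 574 samples

574


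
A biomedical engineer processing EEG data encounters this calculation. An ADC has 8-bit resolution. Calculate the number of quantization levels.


Number of quantization levels = 2^N
= 2^8
= 256

256


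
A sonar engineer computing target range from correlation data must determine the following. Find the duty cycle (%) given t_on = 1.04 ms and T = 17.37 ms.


Duty cycle as a percentage:
DC = (t_on / T) * 100
   = (1.04 / 17.37) * 100
   = 0.059873 * 100
   = 5.99 %

5.99 %


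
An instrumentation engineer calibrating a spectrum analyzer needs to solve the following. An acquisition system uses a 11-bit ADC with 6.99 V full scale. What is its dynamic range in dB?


Dynamic range from full-scale to LSB:
V_min = V_max / 2^bits = 6.99 / 2^11
DR = 20 * log10(V_max / V_min)
   = 20 * log10(2^11)
   = 20 * 11 * log10(2)
   = 66.23 dB

66.23 dB


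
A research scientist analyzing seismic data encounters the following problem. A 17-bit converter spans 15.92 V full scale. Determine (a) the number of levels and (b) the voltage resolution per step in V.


Step 1 — number of quantization levels:
L = 2^N = 2^17 = 131072

Step 2 — LSB step size:
delta = Vfs / L
      = 15.92 / 131072
      = 0.00012146 V

Levels = 131072; step size = 0.00012146 V


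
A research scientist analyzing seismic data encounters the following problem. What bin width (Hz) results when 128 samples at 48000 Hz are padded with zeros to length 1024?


Frequency resolution after zero-padding:
N_padded = 128 * 8 = 1024
df = fs / N_padded
   = 48000 / 1024
   = 46.875 Hz

46.875 Hz


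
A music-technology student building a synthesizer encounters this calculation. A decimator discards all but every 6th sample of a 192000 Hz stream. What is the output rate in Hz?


Decimation reduces the sample rate:
fs_out = fs_in / M
       = 192000 / 6
       = 32000.0 Hz

32000.0 Hz


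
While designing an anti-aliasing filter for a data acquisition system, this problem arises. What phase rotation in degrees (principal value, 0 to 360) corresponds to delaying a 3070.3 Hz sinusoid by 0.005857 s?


Phase shift from frequency and time delay:
phi = 360 * f * t_delay
    = 360 * 3070.3 * 0.005857
    = 6473.79 degrees
    mod 360 = 353.79 degrees

353.79 degrees


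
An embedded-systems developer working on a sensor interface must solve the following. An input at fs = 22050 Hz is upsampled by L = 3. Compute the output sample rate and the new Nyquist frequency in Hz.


Step 1 — output sample rate after interpolation by L:
fs_out = L * fs_in = 3 * 22050 = 66150 Hz

Step 2 — Nyquist frequency of the output stream:
f_Nyq = fs_out / 2 = 66150 / 2 = 33075.0 Hz

fs_out = 66150 Hz; f_Nyquist = 33075.0 Hz


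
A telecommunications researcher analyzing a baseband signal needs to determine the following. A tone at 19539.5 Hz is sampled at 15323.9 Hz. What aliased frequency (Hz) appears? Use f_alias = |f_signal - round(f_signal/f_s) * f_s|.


Compute the nearest integer multiple of fs to the signal:
n = round(19539.5 / 15323.9) = 1
f_alias = |19539.5 - 1 * 15323.9|
        = |19539.5 - 15323.9|
        = 4215.6 Hz

4215.6


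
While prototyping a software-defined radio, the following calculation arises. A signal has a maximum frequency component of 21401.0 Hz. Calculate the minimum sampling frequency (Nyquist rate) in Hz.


The Nyquist rate is twice the maximum frequency component.
fs_min = 2 * fmax
      = 2 * 21401.0
      = 42802.0 Hz

42802.0


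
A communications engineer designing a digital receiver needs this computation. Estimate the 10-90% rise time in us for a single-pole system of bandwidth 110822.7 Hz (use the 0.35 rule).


Rise time from bandwidth relationship:
tr = 0.35 / BW
   = 0.35 / 110822.7
   = 3.158197734e-06 s
   = 3.1582 us

3.1582 us
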